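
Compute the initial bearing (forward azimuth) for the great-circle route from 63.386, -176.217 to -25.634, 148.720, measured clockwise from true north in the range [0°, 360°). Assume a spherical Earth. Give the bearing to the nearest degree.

211°

Δλ = 148.720 − -176.217 = 324.937°; wrapped into (−180°, 180°]: -35.063°.
θ = atan2( sin Δλ · cos φ₂ , cos φ₁ · sin φ₂ − sin φ₁ · cos φ₂ · cos Δλ )
  = atan2(-0.51793, -0.85357) = -148.751° → normalised to [0°, 360°): 211.249°.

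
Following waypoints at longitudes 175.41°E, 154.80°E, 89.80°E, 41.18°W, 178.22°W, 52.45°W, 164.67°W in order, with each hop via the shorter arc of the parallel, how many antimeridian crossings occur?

0

Leg 1: +175.41° → +154.80°, shortest Δλ = -20.61° (west) — does not cross 180°.
Leg 2: +154.80° → +89.80°, shortest Δλ = -65.0° (west) — does not cross 180°.
Leg 3: +89.80° → -41.18°, shortest Δλ = -130.98° (west) — does not cross 180°.
Leg 4: -41.18° → -178.22°, shortest Δλ = -137.04° (west) — does not cross 180°.
Leg 5: -178.22° → -52.45°, shortest Δλ = 125.77° (east) — does not cross 180°.
Leg 6: -52.45° → -164.67°, shortest Δλ = -112.22° (west) — does not cross 180°.
Total crossings: 0.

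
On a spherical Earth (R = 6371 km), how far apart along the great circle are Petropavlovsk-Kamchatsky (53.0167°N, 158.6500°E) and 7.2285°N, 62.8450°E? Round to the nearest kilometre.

9752 km

Δλ = 62.8450 − 158.6500 = -95.8050°.
Δφ = 7.2285 − 53.0167 = -45.7882°.
a = sin²(Δφ/2) + cos φ₁ · cos φ₂ · sin²(Δλ/2) = 0.479925.
c = 2·atan2(√a, √(1−a)) = 1.53064 rad → d = 6371·c ≈ 9751.68 km.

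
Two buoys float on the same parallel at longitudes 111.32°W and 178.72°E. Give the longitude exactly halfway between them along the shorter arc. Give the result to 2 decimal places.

Signed shortest Δλ from -111.32° to +178.72° is -69.96°.
Midpoint longitude = -111.32° + (-69.96°)/2 = -111.32° − 34.98° = -146.30°.
(The naïve average (-111.32 + +178.72)/2 = 33.7° is on the wrong side of the globe.)

146.30°W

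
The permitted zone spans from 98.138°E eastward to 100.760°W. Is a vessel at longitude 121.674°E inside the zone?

Yes

Band width going east from +98.138° to -100.760°: ((-100.760 − 98.138) mod 360) = 161.102°.
Offset of +121.674° east of the west edge: ((121.674 − 98.138) mod 360) = 23.536°.
23.536° ≤ 161.102° ⇒ inside.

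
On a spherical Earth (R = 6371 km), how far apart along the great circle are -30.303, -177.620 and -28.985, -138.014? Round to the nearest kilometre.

Δλ = -138.014 − -177.620 = 39.606°.
Δφ = -28.985 − -30.303 = 1.318°.
a = sin²(Δφ/2) + cos φ₁ · cos φ₂ · sin²(Δλ/2) = 0.086815.
c = 2·atan2(√a, √(1−a)) = 0.59817 rad → d = 6371·c ≈ 3810.91 km.

3811 km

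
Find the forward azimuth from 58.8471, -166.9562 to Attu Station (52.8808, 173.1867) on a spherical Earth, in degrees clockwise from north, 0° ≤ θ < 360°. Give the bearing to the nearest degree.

Δλ = 173.1867 − -166.9562 = 340.1429°; wrapped into (−180°, 180°]: -19.8571°.
θ = atan2( sin Δλ · cos φ₂ , cos φ₁ · sin φ₂ − sin φ₁ · cos φ₂ · cos Δλ )
  = atan2(-0.20499, -0.07324) = -109.661° → normalised to [0°, 360°): 250.339°.

250°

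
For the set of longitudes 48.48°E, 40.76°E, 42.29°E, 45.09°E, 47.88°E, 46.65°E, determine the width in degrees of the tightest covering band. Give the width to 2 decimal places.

7.72°

Sort the longitudes: +40.76°, +42.29°, +45.09°, +46.65°, +47.88°, +48.48°.
Eastward gaps between consecutive values (wrapping around): 1.53°, 2.80°, 1.56°, 1.23°, 0.60°, 352.28°.
Largest gap = 352.28° ⇒ minimal covering band is its complement: 360° − 352.28° = 7.72°.
Band runs from +40.76° eastward to +48.48°.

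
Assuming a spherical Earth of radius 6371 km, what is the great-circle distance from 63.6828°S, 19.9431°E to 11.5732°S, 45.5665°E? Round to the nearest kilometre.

6132 km

Δλ = 45.5665 − 19.9431 = 25.6234°.
Δφ = -11.5732 − -63.6828 = 52.1096°.
a = sin²(Δφ/2) + cos φ₁ · cos φ₂ · sin²(Δλ/2) = 0.214280.
c = 2·atan2(√a, √(1−a)) = 0.96254 rad → d = 6371·c ≈ 6132.33 km.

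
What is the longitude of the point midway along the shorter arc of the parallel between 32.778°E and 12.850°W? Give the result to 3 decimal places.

9.964°E

Signed shortest Δλ from +32.778° to -12.850° is -45.628°.
Midpoint longitude = +32.778° + (-45.628°)/2 = +32.778° − 22.814° = +9.964°.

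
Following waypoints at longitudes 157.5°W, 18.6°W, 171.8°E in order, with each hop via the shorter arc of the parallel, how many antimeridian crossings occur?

Leg 1: -157.5° → -18.6°, shortest Δλ = 138.9° (east) — does not cross 180°.
Leg 2: -18.6° → +171.8°, shortest Δλ = -169.6° (west) — crosses 180°.
Total crossings: 1.

1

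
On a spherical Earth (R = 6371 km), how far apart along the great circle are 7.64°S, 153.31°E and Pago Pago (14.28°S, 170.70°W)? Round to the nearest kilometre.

Δλ = -170.70 − 153.31 = -324.01°; wrapped into (−180°, 180°]: 35.99°.
Δφ = -14.28 − -7.64 = -6.64°.
a = sin²(Δφ/2) + cos φ₁ · cos φ₂ · sin²(Δλ/2) = 0.095024.
c = 2·atan2(√a, √(1−a)) = 0.62673 rad → d = 6371·c ≈ 3992.87 km.

3993 km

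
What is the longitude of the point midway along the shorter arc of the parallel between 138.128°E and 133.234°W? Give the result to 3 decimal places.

Signed shortest Δλ from +138.128° to -133.234° is +88.638°.
Midpoint longitude = +138.128° + (+88.638°)/2 = +138.128° + 44.319° = +182.447°.
Normalise into (−180°, 180°]: -177.553°.
(The naïve average (+138.128 + -133.234)/2 = 2.447° is on the wrong side of the globe.)

177.553°W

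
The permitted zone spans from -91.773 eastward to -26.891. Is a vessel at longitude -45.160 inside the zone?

Yes

Band width going east from -91.773° to -26.891°: ((-26.891 − -91.773) mod 360) = 64.882°.
Offset of -45.160° east of the west edge: ((-45.160 − -91.773) mod 360) = 46.613°.
46.613° ≤ 64.882° ⇒ inside.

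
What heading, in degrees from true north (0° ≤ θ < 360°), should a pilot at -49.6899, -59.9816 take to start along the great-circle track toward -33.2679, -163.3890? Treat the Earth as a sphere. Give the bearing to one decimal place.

238.3°

Δλ = -163.3890 − -59.9816 = -103.4074°.
θ = atan2( sin Δλ · cos φ₂ , cos φ₁ · sin φ₂ − sin φ₁ · cos φ₂ · cos Δλ )
  = atan2(-0.81333, -0.50271) = -121.720° → normalised to [0°, 360°): 238.280°.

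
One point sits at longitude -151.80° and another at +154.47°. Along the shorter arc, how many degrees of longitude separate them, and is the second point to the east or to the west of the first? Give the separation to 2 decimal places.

53.73° west

Raw difference: 154.47 − -151.80 = 306.27°.
Normalise into (−180°, 180°]: 306.27° − 360° = -53.73°.
Negative ⇒ the second point lies to the west; separation 53.73°.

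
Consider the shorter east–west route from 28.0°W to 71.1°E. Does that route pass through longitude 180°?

No

Signed shortest Δλ = ((71.1 − -28.0 + 180) mod 360) − 180 = 99.1°.
Going east by 99.1° from -28.0° reaches +71.1° without touching 180°.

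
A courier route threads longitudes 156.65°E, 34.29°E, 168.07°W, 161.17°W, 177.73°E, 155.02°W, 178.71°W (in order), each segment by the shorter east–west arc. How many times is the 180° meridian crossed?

Leg 1: +156.65° → +34.29°, shortest Δλ = -122.36° (west) — does not cross 180°.
Leg 2: +34.29° → -168.07°, shortest Δλ = 157.64° (east) — crosses 180°.
Leg 3: -168.07° → -161.17°, shortest Δλ = 6.9° (east) — does not cross 180°.
Leg 4: -161.17° → +177.73°, shortest Δλ = -21.1° (west) — crosses 180°.
Leg 5: +177.73° → -155.02°, shortest Δλ = 27.25° (east) — crosses 180°.
Leg 6: -155.02° → -178.71°, shortest Δλ = -23.69° (west) — does not cross 180°.
Total crossings: 3.

3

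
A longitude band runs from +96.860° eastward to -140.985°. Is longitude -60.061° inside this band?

No

Band width going east from +96.860° to -140.985°: ((-140.985 − 96.860) mod 360) = 122.155°.
Offset of -60.061° east of the west edge: ((-60.061 − 96.860) mod 360) = 203.079°.
203.079° > 122.155° ⇒ outside.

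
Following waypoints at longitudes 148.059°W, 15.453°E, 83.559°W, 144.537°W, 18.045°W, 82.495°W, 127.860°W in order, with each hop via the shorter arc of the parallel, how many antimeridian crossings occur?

Leg 1: -148.059° → +15.453°, shortest Δλ = 163.512° (east) — does not cross 180°.
Leg 2: +15.453° → -83.559°, shortest Δλ = -99.012° (west) — does not cross 180°.
Leg 3: -83.559° → -144.537°, shortest Δλ = -60.978° (west) — does not cross 180°.
Leg 4: -144.537° → -18.045°, shortest Δλ = 126.492° (east) — does not cross 180°.
Leg 5: -18.045° → -82.495°, shortest Δλ = -64.45° (west) — does not cross 180°.
Leg 6: -82.495° → -127.860°, shortest Δλ = -45.365° (west) — does not cross 180°.
Total crossings: 0.

0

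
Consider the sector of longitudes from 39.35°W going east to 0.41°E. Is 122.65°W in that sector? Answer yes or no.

Band width going east from -39.35° to +0.41°: ((0.41 − -39.35) mod 360) = 39.76°.
Offset of -122.65° east of the west edge: ((-122.65 − -39.35) mod 360) = 276.70°.
276.70° > 39.76° ⇒ outside.

No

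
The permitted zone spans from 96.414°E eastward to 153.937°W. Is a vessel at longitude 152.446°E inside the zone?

Band width going east from +96.414° to -153.937°: ((-153.937 − 96.414) mod 360) = 109.649°.
Offset of +152.446° east of the west edge: ((152.446 − 96.414) mod 360) = 56.032°.
56.032° ≤ 109.649° ⇒ inside.

Yes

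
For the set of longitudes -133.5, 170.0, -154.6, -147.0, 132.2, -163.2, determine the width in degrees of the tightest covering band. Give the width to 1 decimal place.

94.3°

Sort the longitudes: -163.2°, -154.6°, -147.0°, -133.5°, +132.2°, +170.0°.
Eastward gaps between consecutive values (wrapping around): 8.6°, 7.6°, 13.5°, 265.7°, 37.8°, 26.8°.
Largest gap = 265.7° ⇒ minimal covering band is its complement: 360° − 265.7° = 94.3°.
Band runs from +132.2° eastward to -133.5°, crossing the antimeridian.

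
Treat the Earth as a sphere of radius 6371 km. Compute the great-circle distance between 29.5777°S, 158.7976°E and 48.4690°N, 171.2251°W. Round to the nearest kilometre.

9177 km

Δλ = -171.2251 − 158.7976 = -330.0227°; wrapped into (−180°, 180°]: 29.9773°.
Δφ = 48.4690 − -29.5777 = 78.0467°.
a = sin²(Δφ/2) + cos φ₁ · cos φ₂ · sin²(Δλ/2) = 0.435012.
c = 2·atan2(√a, √(1−a)) = 1.44045 rad → d = 6371·c ≈ 9177.12 km.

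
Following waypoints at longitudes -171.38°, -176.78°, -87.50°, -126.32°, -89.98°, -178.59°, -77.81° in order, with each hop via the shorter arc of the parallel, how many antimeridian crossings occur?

Leg 1: -171.38° → -176.78°, shortest Δλ = -5.4° (west) — does not cross 180°.
Leg 2: -176.78° → -87.50°, shortest Δλ = 89.28° (east) — does not cross 180°.
Leg 3: -87.50° → -126.32°, shortest Δλ = -38.82° (west) — does not cross 180°.
Leg 4: -126.32° → -89.98°, shortest Δλ = 36.34° (east) — does not cross 180°.
Leg 5: -89.98° → -178.59°, shortest Δλ = -88.61° (west) — does not cross 180°.
Leg 6: -178.59° → -77.81°, shortest Δλ = 100.78° (east) — does not cross 180°.
Total crossings: 0.

0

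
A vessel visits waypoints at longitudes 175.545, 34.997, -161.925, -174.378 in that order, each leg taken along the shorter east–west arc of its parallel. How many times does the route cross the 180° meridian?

1

Leg 1: +175.545° → +34.997°, shortest Δλ = -140.548° (west) — does not cross 180°.
Leg 2: +34.997° → -161.925°, shortest Δλ = 163.078° (east) — crosses 180°.
Leg 3: -161.925° → -174.378°, shortest Δλ = -12.453° (west) — does not cross 180°.
Total crossings: 1.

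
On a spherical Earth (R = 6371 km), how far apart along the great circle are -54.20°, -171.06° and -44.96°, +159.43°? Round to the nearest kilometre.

2340 km

Δλ = 159.43 − -171.06 = 330.49°; wrapped into (−180°, 180°]: -29.51°.
Δφ = -44.96 − -54.20 = 9.24°.
a = sin²(Δφ/2) + cos φ₁ · cos φ₂ · sin²(Δλ/2) = 0.033337.
c = 2·atan2(√a, √(1−a)) = 0.36723 rad → d = 6371·c ≈ 2339.60 km.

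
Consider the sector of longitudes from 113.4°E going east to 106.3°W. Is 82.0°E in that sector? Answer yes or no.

No

Band width going east from +113.4° to -106.3°: ((-106.3 − 113.4) mod 360) = 140.3°.
Offset of +82.0° east of the west edge: ((82.0 − 113.4) mod 360) = 328.6°.
328.6° > 140.3° ⇒ outside.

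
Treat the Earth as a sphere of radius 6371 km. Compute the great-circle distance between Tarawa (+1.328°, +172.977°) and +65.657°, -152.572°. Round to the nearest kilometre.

Δλ = -152.572 − 172.977 = -325.549°; wrapped into (−180°, 180°]: 34.451°.
Δφ = 65.657 − 1.328 = 64.329°.
a = sin²(Δφ/2) + cos φ₁ · cos φ₂ · sin²(Δλ/2) = 0.319536.
c = 2·atan2(√a, √(1−a)) = 1.20153 rad → d = 6371·c ≈ 7654.98 km.

7655 km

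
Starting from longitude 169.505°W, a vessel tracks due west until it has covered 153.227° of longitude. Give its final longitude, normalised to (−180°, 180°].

Start at -169.505°; shift −153.227° → -322.732°.
-322.732° lies outside (−180°, 180°]; add 360° → +37.268°.

37.268°E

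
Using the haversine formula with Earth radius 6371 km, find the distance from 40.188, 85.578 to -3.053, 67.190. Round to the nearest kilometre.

5160 km

Δλ = 67.190 − 85.578 = -18.388°.
Δφ = -3.053 − 40.188 = -43.241°.
a = sin²(Δφ/2) + cos φ₁ · cos φ₂ · sin²(Δλ/2) = 0.155235.
c = 2·atan2(√a, √(1−a)) = 0.80996 rad → d = 6371·c ≈ 5160.24 km.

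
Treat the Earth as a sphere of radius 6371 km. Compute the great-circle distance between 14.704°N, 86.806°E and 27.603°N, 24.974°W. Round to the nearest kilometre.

Δλ = -24.974 − 86.806 = -111.780°.
Δφ = 27.603 − 14.704 = 12.899°.
a = sin²(Δφ/2) + cos φ₁ · cos φ₂ · sin²(Δλ/2) = 0.600217.
c = 2·atan2(√a, √(1−a)) = 1.77260 rad → d = 6371·c ≈ 11293.22 km.

11293 km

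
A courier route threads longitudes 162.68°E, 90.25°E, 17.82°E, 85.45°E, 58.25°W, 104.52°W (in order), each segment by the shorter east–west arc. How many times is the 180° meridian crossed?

Leg 1: +162.68° → +90.25°, shortest Δλ = -72.43° (west) — does not cross 180°.
Leg 2: +90.25° → +17.82°, shortest Δλ = -72.43° (west) — does not cross 180°.
Leg 3: +17.82° → +85.45°, shortest Δλ = 67.63° (east) — does not cross 180°.
Leg 4: +85.45° → -58.25°, shortest Δλ = -143.7° (west) — does not cross 180°.
Leg 5: -58.25° → -104.52°, shortest Δλ = -46.27° (west) — does not cross 180°.
Total crossings: 0.

0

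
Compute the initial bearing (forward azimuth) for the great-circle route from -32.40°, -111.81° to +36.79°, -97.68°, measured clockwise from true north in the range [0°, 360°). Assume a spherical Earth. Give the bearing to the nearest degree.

Δλ = -97.68 − -111.81 = 14.13°.
θ = atan2( sin Δλ · cos φ₂ , cos φ₁ · sin φ₂ − sin φ₁ · cos φ₂ · cos Δλ )
  = atan2(0.19550, 0.92178) = 11.975° → normalised to [0°, 360°): 11.975°.

12°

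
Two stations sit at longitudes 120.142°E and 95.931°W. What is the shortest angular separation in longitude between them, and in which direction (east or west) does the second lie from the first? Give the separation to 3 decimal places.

143.927° east

Raw difference: -95.931 − 120.142 = -216.073°.
Normalise into (−180°, 180°]: -216.073° + 360° = 143.927°.
Positive ⇒ the second point lies to the east; separation 143.927°.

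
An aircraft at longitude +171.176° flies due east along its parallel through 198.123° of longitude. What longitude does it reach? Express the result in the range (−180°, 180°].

+9.299°

Start at +171.176°; shift +198.123° → +369.299°.
+369.299° lies outside (−180°, 180°]; subtract 360° → +9.299°.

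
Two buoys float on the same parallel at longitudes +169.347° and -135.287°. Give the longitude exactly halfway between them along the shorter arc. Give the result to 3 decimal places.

-162.970°

Signed shortest Δλ from +169.347° to -135.287° is +55.366°.
Midpoint longitude = +169.347° + (+55.366°)/2 = +169.347° + 27.683° = +197.030°.
Normalise into (−180°, 180°]: -162.970°.
(The naïve average (+169.347 + -135.287)/2 = 17.03° is on the wrong side of the globe.)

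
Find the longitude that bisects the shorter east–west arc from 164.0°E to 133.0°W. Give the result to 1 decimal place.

164.5°W

Signed shortest Δλ from +164.0° to -133.0° is +63.0°.
Midpoint longitude = +164.0° + (+63.0°)/2 = +164.0° + 31.5° = +195.5°.
Normalise into (−180°, 180°]: -164.5°.
(The naïve average (+164.0 + -133.0)/2 = 15.5° is on the wrong side of the globe.)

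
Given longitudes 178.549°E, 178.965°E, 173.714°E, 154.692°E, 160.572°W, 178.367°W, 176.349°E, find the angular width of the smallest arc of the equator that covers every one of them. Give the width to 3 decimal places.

Sort the longitudes: -178.367°, -160.572°, +154.692°, +173.714°, +176.349°, +178.549°, +178.965°.
Eastward gaps between consecutive values (wrapping around): 17.795°, 315.264°, 19.022°, 2.635°, 2.200°, 0.416°, 2.668°.
Largest gap = 315.264° ⇒ minimal covering band is its complement: 360° − 315.264° = 44.736°.
Band runs from +154.692° eastward to -160.572°, crossing the antimeridian.

44.736°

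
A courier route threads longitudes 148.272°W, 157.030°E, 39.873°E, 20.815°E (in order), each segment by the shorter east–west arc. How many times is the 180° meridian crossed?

1

Leg 1: -148.272° → +157.030°, shortest Δλ = -54.698° (west) — crosses 180°.
Leg 2: +157.030° → +39.873°, shortest Δλ = -117.157° (west) — does not cross 180°.
Leg 3: +39.873° → +20.815°, shortest Δλ = -19.058° (west) — does not cross 180°.
Total crossings: 1.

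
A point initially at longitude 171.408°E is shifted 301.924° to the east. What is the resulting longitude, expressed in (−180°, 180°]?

Start at +171.408°; shift +301.924° → +473.332°.
+473.332° lies outside (−180°, 180°]; subtract 360° → +113.332°.

113.332°E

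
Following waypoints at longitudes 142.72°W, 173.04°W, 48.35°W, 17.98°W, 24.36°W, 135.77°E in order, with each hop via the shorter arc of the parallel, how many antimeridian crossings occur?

0

Leg 1: -142.72° → -173.04°, shortest Δλ = -30.32° (west) — does not cross 180°.
Leg 2: -173.04° → -48.35°, shortest Δλ = 124.69° (east) — does not cross 180°.
Leg 3: -48.35° → -17.98°, shortest Δλ = 30.37° (east) — does not cross 180°.
Leg 4: -17.98° → -24.36°, shortest Δλ = -6.38° (west) — does not cross 180°.
Leg 5: -24.36° → +135.77°, shortest Δλ = 160.13° (east) — does not cross 180°.
Total crossings: 0.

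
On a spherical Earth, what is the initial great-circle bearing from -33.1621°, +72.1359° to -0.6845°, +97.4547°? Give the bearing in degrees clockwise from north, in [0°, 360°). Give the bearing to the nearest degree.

Δλ = 97.4547 − 72.1359 = 25.3188°.
θ = atan2( sin Δλ · cos φ₂ , cos φ₁ · sin φ₂ − sin φ₁ · cos φ₂ · cos Δλ )
  = atan2(0.42762, 0.48443) = 41.436° → normalised to [0°, 360°): 41.436°.

41°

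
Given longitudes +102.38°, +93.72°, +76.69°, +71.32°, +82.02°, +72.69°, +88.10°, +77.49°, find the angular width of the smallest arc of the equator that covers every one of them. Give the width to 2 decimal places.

31.06°

Sort the longitudes: +71.32°, +72.69°, +76.69°, +77.49°, +82.02°, +88.10°, +93.72°, +102.38°.
Eastward gaps between consecutive values (wrapping around): 1.37°, 4.00°, 0.80°, 4.53°, 6.08°, 5.62°, 8.66°, 328.94°.
Largest gap = 328.94° ⇒ minimal covering band is its complement: 360° − 328.94° = 31.06°.
Band runs from +71.32° eastward to +102.38°.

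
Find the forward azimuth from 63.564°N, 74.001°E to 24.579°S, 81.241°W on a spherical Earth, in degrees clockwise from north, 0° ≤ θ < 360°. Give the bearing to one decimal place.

Δλ = -81.241 − 74.001 = -155.242°.
θ = atan2( sin Δλ · cos φ₂ , cos φ₁ · sin φ₂ − sin φ₁ · cos φ₂ · cos Δλ )
  = atan2(-0.38084, 0.55427) = -34.493° → normalised to [0°, 360°): 325.507°.

325.5°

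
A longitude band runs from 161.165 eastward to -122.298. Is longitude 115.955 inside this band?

Band width going east from +161.165° to -122.298°: ((-122.298 − 161.165) mod 360) = 76.537°.
Offset of +115.955° east of the west edge: ((115.955 − 161.165) mod 360) = 314.790°.
314.790° > 76.537° ⇒ outside.

No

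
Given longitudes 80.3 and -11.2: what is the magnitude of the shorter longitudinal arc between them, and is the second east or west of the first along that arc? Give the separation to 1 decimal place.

91.5° west

Raw difference: -11.2 − 80.3 = -91.5°.
Normalise into (−180°, 180°]: -91.5° stays -91.5°.
Negative ⇒ the second point lies to the west; separation 91.5°.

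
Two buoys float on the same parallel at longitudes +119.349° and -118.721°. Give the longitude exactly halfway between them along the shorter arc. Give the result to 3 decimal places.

Signed shortest Δλ from +119.349° to -118.721° is +121.930°.
Midpoint longitude = +119.349° + (+121.930°)/2 = +119.349° + 60.965° = +180.314°.
Normalise into (−180°, 180°]: -179.686°.
(The naïve average (+119.349 + -118.721)/2 = 0.314° is on the wrong side of the globe.)

-179.686°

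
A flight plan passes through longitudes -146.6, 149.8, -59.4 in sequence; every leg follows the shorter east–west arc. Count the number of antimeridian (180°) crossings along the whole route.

Leg 1: -146.6° → +149.8°, shortest Δλ = -63.6° (west) — crosses 180°.
Leg 2: +149.8° → -59.4°, shortest Δλ = 150.8° (east) — crosses 180°.
Total crossings: 2.

2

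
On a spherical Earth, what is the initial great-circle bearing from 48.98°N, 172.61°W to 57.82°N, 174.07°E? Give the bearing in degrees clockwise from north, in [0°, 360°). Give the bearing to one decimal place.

323.3°

Δλ = 174.07 − -172.61 = 346.68°; wrapped into (−180°, 180°]: -13.32°.
θ = atan2( sin Δλ · cos φ₂ , cos φ₁ · sin φ₂ − sin φ₁ · cos φ₂ · cos Δλ )
  = atan2(-0.12270, 0.16449) = -36.722° → normalised to [0°, 360°): 323.278°.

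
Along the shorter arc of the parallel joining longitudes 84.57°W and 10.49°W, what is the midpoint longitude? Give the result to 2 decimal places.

47.53°W

Signed shortest Δλ from -84.57° to -10.49° is +74.08°.
Midpoint longitude = -84.57° + (+74.08°)/2 = -84.57° + 37.04° = -47.53°.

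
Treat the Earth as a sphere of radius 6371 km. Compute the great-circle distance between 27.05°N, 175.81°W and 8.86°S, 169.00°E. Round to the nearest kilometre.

4316 km

Δλ = 169.00 − -175.81 = 344.81°; wrapped into (−180°, 180°]: -15.19°.
Δφ = -8.86 − 27.05 = -35.91°.
a = sin²(Δφ/2) + cos φ₁ · cos φ₂ · sin²(Δλ/2) = 0.110403.
c = 2·atan2(√a, √(1−a)) = 0.67742 rad → d = 6371·c ≈ 4315.82 km.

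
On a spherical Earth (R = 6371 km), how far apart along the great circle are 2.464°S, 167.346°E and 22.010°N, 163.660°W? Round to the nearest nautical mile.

Δλ = -163.660 − 167.346 = -331.006°; wrapped into (−180°, 180°]: 28.994°.
Δφ = 22.010 − -2.464 = 24.474°.
a = sin²(Δφ/2) + cos φ₁ · cos φ₂ · sin²(Δλ/2) = 0.102969.
c = 2·atan2(√a, √(1−a)) = 0.65333 rad → d = 6371·c ≈ 4162.39 km ≈ 2247.51 nmi.

2248 nmi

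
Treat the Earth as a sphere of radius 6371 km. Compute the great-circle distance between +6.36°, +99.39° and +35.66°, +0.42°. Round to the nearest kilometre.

10398 km

Δλ = 0.42 − 99.39 = -98.97°.
Δφ = 35.66 − 6.36 = 29.30°.
a = sin²(Δφ/2) + cos φ₁ · cos φ₂ · sin²(Δλ/2) = 0.530661.
c = 2·atan2(√a, √(1−a)) = 1.63216 rad → d = 6371·c ≈ 10398.48 km.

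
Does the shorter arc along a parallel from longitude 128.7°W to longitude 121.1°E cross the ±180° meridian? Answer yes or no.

Naïve |121.1 − -128.7| = 249.8° > 180°, so the shorter arc goes the other way round — across 180°.
Signed shortest Δλ = ((121.1 − -128.7 + 180) mod 360) − 180 = -110.2°.
Going west by 110.2° from -128.7° passes through 180° before reaching +121.1°.

Yes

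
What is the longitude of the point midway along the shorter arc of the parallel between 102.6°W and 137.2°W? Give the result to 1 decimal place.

Signed shortest Δλ from -102.6° to -137.2° is -34.6°.
Midpoint longitude = -102.6° + (-34.6°)/2 = -102.6° − 17.3° = -119.9°.

119.9°W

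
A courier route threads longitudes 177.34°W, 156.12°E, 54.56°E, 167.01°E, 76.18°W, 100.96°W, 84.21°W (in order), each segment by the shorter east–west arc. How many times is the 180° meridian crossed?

2

Leg 1: -177.34° → +156.12°, shortest Δλ = -26.54° (west) — crosses 180°.
Leg 2: +156.12° → +54.56°, shortest Δλ = -101.56° (west) — does not cross 180°.
Leg 3: +54.56° → +167.01°, shortest Δλ = 112.45° (east) — does not cross 180°.
Leg 4: +167.01° → -76.18°, shortest Δλ = 116.81° (east) — crosses 180°.
Leg 5: -76.18° → -100.96°, shortest Δλ = -24.78° (west) — does not cross 180°.
Leg 6: -100.96° → -84.21°, shortest Δλ = 16.75° (east) — does not cross 180°.
Total crossings: 2.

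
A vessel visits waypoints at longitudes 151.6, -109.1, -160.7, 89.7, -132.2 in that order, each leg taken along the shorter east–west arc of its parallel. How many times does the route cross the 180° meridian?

3

Leg 1: +151.6° → -109.1°, shortest Δλ = 99.3° (east) — crosses 180°.
Leg 2: -109.1° → -160.7°, shortest Δλ = -51.6° (west) — does not cross 180°.
Leg 3: -160.7° → +89.7°, shortest Δλ = -109.6° (west) — crosses 180°.
Leg 4: +89.7° → -132.2°, shortest Δλ = 138.1° (east) — crosses 180°.
Total crossings: 3.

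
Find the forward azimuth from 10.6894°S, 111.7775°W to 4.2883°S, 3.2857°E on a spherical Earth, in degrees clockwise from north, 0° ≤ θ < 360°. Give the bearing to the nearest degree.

Δλ = 3.2857 − -111.7775 = 115.0632°.
θ = atan2( sin Δλ · cos φ₂ , cos φ₁ · sin φ₂ − sin φ₁ · cos φ₂ · cos Δλ )
  = atan2(0.90331, -0.15183) = 99.541° → normalised to [0°, 360°): 99.541°.

100°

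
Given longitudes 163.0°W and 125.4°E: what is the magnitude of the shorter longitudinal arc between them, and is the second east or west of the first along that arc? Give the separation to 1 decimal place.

Raw difference: 125.4 − -163.0 = 288.4°.
Normalise into (−180°, 180°]: 288.4° − 360° = -71.6°.
Negative ⇒ the second point lies to the west; separation 71.6°.

71.6° west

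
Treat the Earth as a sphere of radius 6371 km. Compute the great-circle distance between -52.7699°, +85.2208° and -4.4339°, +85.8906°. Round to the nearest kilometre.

5375 km

Δλ = 85.8906 − 85.2208 = 0.6698°.
Δφ = -4.4339 − -52.7699 = 48.3360°.
a = sin²(Δφ/2) + cos φ₁ · cos φ₂ · sin²(Δλ/2) = 0.167640.
c = 2·atan2(√a, √(1−a)) = 0.84368 rad → d = 6371·c ≈ 5375.07 km.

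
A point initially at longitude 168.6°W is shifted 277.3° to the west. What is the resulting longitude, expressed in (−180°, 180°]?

Start at -168.6°; shift −277.3° → -445.9°.
-445.9° lies outside (−180°, 180°]; add 360° → -85.9°.

85.9°W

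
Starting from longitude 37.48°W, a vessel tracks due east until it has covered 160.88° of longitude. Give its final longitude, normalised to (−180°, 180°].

Start at -37.48°; shift +160.88° → +123.40°.
+123.40° already lies in (−180°, 180°].

123.40°E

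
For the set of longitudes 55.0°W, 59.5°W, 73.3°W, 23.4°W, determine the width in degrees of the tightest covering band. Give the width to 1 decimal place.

Sort the longitudes: -73.3°, -59.5°, -55.0°, -23.4°.
Eastward gaps between consecutive values (wrapping around): 13.8°, 4.5°, 31.6°, 310.1°.
Largest gap = 310.1° ⇒ minimal covering band is its complement: 360° − 310.1° = 49.9°.
Band runs from -73.3° eastward to -23.4°.

49.9°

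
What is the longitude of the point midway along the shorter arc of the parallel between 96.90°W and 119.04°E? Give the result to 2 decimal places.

Signed shortest Δλ from -96.90° to +119.04° is -144.06°.
Midpoint longitude = -96.90° + (-144.06°)/2 = -96.90° − 72.03° = -168.93°.
(The naïve average (-96.90 + +119.04)/2 = 11.07° is on the wrong side of the globe.)

168.93°W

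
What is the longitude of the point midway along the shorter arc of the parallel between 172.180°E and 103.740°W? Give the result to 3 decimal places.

Signed shortest Δλ from +172.180° to -103.740° is +84.080°.
Midpoint longitude = +172.180° + (+84.080°)/2 = +172.180° + 42.040° = +214.220°.
Normalise into (−180°, 180°]: -145.780°.
(The naïve average (+172.180 + -103.740)/2 = 34.22° is on the wrong side of the globe.)

145.780°W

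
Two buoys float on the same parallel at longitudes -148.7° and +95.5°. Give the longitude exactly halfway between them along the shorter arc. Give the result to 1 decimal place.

Signed shortest Δλ from -148.7° to +95.5° is -115.8°.
Midpoint longitude = -148.7° + (-115.8°)/2 = -148.7° − 57.9° = -206.6°.
Normalise into (−180°, 180°]: +153.4°.
(The naïve average (-148.7 + +95.5)/2 = -26.6° is on the wrong side of the globe.)

+153.4°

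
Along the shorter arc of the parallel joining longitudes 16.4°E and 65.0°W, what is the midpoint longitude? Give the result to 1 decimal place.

24.3°W

Signed shortest Δλ from +16.4° to -65.0° is -81.4°.
Midpoint longitude = +16.4° + (-81.4°)/2 = +16.4° − 40.7° = -24.3°.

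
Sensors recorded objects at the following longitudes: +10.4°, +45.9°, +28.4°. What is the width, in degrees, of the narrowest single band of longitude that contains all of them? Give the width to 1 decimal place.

35.5°

Sort the longitudes: +10.4°, +28.4°, +45.9°.
Eastward gaps between consecutive values (wrapping around): 18.0°, 17.5°, 324.5°.
Largest gap = 324.5° ⇒ minimal covering band is its complement: 360° − 324.5° = 35.5°.
Band runs from +10.4° eastward to +45.9°.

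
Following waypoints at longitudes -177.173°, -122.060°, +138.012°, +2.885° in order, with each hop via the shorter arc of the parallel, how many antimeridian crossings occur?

Leg 1: -177.173° → -122.060°, shortest Δλ = 55.113° (east) — does not cross 180°.
Leg 2: -122.060° → +138.012°, shortest Δλ = -99.928° (west) — crosses 180°.
Leg 3: +138.012° → +2.885°, shortest Δλ = -135.127° (west) — does not cross 180°.
Total crossings: 1.

1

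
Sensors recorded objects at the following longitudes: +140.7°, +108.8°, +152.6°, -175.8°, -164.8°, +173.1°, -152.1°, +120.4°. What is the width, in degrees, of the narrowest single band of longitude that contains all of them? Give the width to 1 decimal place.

Sort the longitudes: -175.8°, -164.8°, -152.1°, +108.8°, +120.4°, +140.7°, +152.6°, +173.1°.
Eastward gaps between consecutive values (wrapping around): 11.0°, 12.7°, 260.9°, 11.6°, 20.3°, 11.9°, 20.5°, 11.1°.
Largest gap = 260.9° ⇒ minimal covering band is its complement: 360° − 260.9° = 99.1°.
Band runs from +108.8° eastward to -152.1°, crossing the antimeridian.

99.1°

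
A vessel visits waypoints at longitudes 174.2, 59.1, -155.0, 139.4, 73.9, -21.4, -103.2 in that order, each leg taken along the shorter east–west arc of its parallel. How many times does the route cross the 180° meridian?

Leg 1: +174.2° → +59.1°, shortest Δλ = -115.1° (west) — does not cross 180°.
Leg 2: +59.1° → -155.0°, shortest Δλ = 145.9° (east) — crosses 180°.
Leg 3: -155.0° → +139.4°, shortest Δλ = -65.6° (west) — crosses 180°.
Leg 4: +139.4° → +73.9°, shortest Δλ = -65.5° (west) — does not cross 180°.
Leg 5: +73.9° → -21.4°, shortest Δλ = -95.3° (west) — does not cross 180°.
Leg 6: -21.4° → -103.2°, shortest Δλ = -81.8° (west) — does not cross 180°.
Total crossings: 2.

2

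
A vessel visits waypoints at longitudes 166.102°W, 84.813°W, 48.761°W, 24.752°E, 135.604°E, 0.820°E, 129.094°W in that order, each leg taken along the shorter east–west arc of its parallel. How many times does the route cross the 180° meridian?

Leg 1: -166.102° → -84.813°, shortest Δλ = 81.289° (east) — does not cross 180°.
Leg 2: -84.813° → -48.761°, shortest Δλ = 36.052° (east) — does not cross 180°.
Leg 3: -48.761° → +24.752°, shortest Δλ = 73.513° (east) — does not cross 180°.
Leg 4: +24.752° → +135.604°, shortest Δλ = 110.852° (east) — does not cross 180°.
Leg 5: +135.604° → +0.820°, shortest Δλ = -134.784° (west) — does not cross 180°.
Leg 6: +0.820° → -129.094°, shortest Δλ = -129.914° (west) — does not cross 180°.
Total crossings: 0.

0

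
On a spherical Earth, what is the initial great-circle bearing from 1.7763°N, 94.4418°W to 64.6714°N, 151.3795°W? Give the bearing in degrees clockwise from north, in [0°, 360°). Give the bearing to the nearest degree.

Δλ = -151.3795 − -94.4418 = -56.9377°.
θ = atan2( sin Δλ · cos φ₂ , cos φ₁ · sin φ₂ − sin φ₁ · cos φ₂ · cos Δλ )
  = atan2(-0.35854, 0.89620) = -21.805° → normalised to [0°, 360°): 338.195°.

338°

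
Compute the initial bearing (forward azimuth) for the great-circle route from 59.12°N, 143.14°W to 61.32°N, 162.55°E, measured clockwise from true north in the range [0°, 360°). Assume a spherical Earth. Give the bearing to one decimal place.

298.3°

Δλ = 162.55 − -143.14 = 305.69°; wrapped into (−180°, 180°]: -54.31°.
θ = atan2( sin Δλ · cos φ₂ , cos φ₁ · sin φ₂ − sin φ₁ · cos φ₂ · cos Δλ )
  = atan2(-0.38978, 0.20998) = -61.688° → normalised to [0°, 360°): 298.312°.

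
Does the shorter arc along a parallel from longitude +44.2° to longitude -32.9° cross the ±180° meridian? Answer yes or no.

No

Signed shortest Δλ = ((-32.9 − 44.2 + 180) mod 360) − 180 = -77.1°.
Going west by 77.1° from +44.2° reaches -32.9° without touching 180°.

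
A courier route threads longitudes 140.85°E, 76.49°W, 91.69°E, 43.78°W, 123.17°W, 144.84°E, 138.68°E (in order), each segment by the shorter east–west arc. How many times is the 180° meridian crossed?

Leg 1: +140.85° → -76.49°, shortest Δλ = 142.66° (east) — crosses 180°.
Leg 2: -76.49° → +91.69°, shortest Δλ = 168.18° (east) — does not cross 180°.
Leg 3: +91.69° → -43.78°, shortest Δλ = -135.47° (west) — does not cross 180°.
Leg 4: -43.78° → -123.17°, shortest Δλ = -79.39° (west) — does not cross 180°.
Leg 5: -123.17° → +144.84°, shortest Δλ = -91.99° (west) — crosses 180°.
Leg 6: +144.84° → +138.68°, shortest Δλ = -6.16° (west) — does not cross 180°.
Total crossings: 2.

2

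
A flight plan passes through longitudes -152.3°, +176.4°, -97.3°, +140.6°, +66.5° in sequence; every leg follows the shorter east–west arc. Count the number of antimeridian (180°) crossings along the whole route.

3

Leg 1: -152.3° → +176.4°, shortest Δλ = -31.3° (west) — crosses 180°.
Leg 2: +176.4° → -97.3°, shortest Δλ = 86.3° (east) — crosses 180°.
Leg 3: -97.3° → +140.6°, shortest Δλ = -122.1° (west) — crosses 180°.
Leg 4: +140.6° → +66.5°, shortest Δλ = -74.1° (west) — does not cross 180°.
Total crossings: 3.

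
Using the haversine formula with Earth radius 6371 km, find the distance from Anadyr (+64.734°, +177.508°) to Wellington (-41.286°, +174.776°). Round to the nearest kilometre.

Δλ = 174.776 − 177.508 = -2.732°.
Δφ = -41.286 − 64.734 = -106.020°.
a = sin²(Δφ/2) + cos φ₁ · cos φ₂ · sin²(Δλ/2) = 0.638169.
c = 2·atan2(√a, √(1−a)) = 1.85078 rad → d = 6371·c ≈ 11791.30 km.

11791 km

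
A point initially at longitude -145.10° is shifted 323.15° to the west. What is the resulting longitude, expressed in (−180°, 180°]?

Start at -145.10°; shift −323.15° → -468.25°.
-468.25° lies outside (−180°, 180°]; add 360° → -108.25°.

-108.25°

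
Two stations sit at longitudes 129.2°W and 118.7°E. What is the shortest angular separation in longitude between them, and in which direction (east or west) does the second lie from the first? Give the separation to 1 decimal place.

112.1° west

Raw difference: 118.7 − -129.2 = 247.9°.
Normalise into (−180°, 180°]: 247.9° − 360° = -112.1°.
Negative ⇒ the second point lies to the west; separation 112.1°.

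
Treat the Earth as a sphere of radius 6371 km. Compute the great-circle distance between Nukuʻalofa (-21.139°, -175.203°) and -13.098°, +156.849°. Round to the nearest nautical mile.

Δλ = 156.849 − -175.203 = 332.052°; wrapped into (−180°, 180°]: -27.948°.
Δφ = -13.098 − -21.139 = 8.041°.
a = sin²(Δφ/2) + cos φ₁ · cos φ₂ · sin²(Δλ/2) = 0.057890.
c = 2·atan2(√a, √(1−a)) = 0.48598 rad → d = 6371·c ≈ 3096.15 km ≈ 1671.79 nmi.

1672 nmi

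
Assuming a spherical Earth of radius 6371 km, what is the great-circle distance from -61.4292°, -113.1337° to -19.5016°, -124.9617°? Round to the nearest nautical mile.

2566 nmi

Δλ = -124.9617 − -113.1337 = -11.8280°.
Δφ = -19.5016 − -61.4292 = 41.9276°.
a = sin²(Δφ/2) + cos φ₁ · cos φ₂ · sin²(Δλ/2) = 0.132791.
c = 2·atan2(√a, √(1−a)) = 0.74599 rad → d = 6371·c ≈ 4752.69 km ≈ 2566.25 nmi.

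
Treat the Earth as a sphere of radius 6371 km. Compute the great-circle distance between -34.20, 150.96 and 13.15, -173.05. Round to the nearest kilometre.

6495 km

Δλ = -173.05 − 150.96 = -324.01°; wrapped into (−180°, 180°]: 35.99°.
Δφ = 13.15 − -34.20 = 47.35°.
a = sin²(Δφ/2) + cos φ₁ · cos φ₂ · sin²(Δλ/2) = 0.238108.
c = 2·atan2(√a, √(1−a)) = 1.01951 rad → d = 6371·c ≈ 6495.29 km.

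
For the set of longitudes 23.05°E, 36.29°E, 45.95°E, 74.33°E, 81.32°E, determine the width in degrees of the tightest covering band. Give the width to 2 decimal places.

58.27°

Sort the longitudes: +23.05°, +36.29°, +45.95°, +74.33°, +81.32°.
Eastward gaps between consecutive values (wrapping around): 13.24°, 9.66°, 28.38°, 6.99°, 301.73°.
Largest gap = 301.73° ⇒ minimal covering band is its complement: 360° − 301.73° = 58.27°.
Band runs from +23.05° eastward to +81.32°.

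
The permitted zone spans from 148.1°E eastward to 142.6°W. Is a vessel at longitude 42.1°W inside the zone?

Band width going east from +148.1° to -142.6°: ((-142.6 − 148.1) mod 360) = 69.3°.
Offset of -42.1° east of the west edge: ((-42.1 − 148.1) mod 360) = 169.8°.
169.8° > 69.3° ⇒ outside.

No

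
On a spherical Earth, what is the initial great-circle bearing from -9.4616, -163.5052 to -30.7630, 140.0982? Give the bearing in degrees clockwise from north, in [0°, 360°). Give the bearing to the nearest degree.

239°

Δλ = 140.0982 − -163.5052 = 303.6034°; wrapped into (−180°, 180°]: -56.3966°.
θ = atan2( sin Δλ · cos φ₂ , cos φ₁ · sin φ₂ − sin φ₁ · cos φ₂ · cos Δλ )
  = atan2(-0.71569, -0.42635) = -120.783° → normalised to [0°, 360°): 239.217°.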